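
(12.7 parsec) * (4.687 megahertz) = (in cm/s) 1.837e+26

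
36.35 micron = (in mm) 0.03635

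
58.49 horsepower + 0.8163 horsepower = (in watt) 4.422e+04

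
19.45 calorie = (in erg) 8.138e+08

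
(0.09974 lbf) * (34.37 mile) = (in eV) 1.532e+23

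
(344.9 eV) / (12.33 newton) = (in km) 4.482e-21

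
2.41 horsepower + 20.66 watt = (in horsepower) 2.438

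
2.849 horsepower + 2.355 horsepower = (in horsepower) 5.204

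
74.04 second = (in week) 0.0001224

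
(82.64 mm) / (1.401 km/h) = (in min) 0.003539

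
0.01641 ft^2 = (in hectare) 1.525e-07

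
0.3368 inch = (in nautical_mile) 4.619e-06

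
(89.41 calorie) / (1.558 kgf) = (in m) 24.48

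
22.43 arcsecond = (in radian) 0.0001087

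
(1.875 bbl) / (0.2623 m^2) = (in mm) 1136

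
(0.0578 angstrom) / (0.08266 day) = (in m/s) 8.093e-16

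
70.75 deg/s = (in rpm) 11.79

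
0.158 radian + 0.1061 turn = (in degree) 47.25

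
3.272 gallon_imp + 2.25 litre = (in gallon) 4.524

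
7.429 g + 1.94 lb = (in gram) 887.4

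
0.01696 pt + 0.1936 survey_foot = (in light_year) 6.238e-18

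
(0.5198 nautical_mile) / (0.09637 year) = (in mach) 9.303e-07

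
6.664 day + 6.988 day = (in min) 1.966e+04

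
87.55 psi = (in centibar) 603.6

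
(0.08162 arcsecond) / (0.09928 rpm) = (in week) 6.293e-11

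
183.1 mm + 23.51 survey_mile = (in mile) 23.51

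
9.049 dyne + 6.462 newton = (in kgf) 0.6589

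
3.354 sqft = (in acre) 7.7e-05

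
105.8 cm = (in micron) 1.058e+06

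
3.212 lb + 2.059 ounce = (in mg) 1.515e+06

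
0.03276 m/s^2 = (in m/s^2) 0.03276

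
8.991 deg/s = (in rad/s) 0.1569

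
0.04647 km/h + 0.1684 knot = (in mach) 0.0002923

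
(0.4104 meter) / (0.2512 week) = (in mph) 6.043e-06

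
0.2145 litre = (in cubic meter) 0.0002145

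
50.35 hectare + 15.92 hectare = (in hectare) 66.27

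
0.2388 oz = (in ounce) 0.2388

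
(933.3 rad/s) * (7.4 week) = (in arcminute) 1.436e+13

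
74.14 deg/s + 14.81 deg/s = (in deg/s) 88.95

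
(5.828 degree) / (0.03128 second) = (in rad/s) 3.252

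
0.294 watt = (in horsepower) 0.0003943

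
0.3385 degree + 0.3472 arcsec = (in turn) 0.0009405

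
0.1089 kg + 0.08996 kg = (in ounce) 7.015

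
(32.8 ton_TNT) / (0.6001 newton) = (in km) 2.287e+08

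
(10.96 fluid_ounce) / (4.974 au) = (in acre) 1.076e-19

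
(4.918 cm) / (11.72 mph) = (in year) 2.977e-10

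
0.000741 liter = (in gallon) 0.0001958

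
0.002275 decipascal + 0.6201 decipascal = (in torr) 0.0004668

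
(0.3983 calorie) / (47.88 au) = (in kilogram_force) 2.372e-14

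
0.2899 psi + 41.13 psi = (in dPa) 2.856e+06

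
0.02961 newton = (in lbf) 0.006657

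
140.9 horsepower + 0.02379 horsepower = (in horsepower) 140.9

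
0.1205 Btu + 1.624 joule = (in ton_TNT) 3.077e-08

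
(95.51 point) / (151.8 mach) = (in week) 1.078e-12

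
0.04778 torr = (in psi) 0.0009239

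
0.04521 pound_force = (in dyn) 2.011e+04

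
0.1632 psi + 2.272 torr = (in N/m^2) 1428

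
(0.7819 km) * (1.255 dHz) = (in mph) 219.5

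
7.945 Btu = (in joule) 8382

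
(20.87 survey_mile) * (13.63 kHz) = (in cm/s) 4.578e+10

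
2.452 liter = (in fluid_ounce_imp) 86.3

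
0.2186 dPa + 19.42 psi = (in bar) 1.339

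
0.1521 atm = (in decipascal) 1.541e+05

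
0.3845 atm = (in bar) 0.3896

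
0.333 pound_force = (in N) 1.481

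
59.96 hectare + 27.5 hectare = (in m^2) 8.746e+05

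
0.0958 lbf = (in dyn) 4.261e+04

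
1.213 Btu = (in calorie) 305.9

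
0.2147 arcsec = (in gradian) 6.627e-05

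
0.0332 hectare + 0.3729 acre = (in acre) 0.4549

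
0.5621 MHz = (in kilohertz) 562.1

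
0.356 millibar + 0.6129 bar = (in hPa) 613.3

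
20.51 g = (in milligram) 2.051e+04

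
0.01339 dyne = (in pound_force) 3.01e-08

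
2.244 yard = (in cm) 205.2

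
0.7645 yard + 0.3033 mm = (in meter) 0.6994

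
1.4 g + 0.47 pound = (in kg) 0.2146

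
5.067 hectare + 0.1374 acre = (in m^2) 5.123e+04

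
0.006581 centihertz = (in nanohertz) 6.581e+04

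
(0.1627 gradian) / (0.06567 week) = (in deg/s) 3.687e-06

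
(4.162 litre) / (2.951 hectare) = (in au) 9.428e-19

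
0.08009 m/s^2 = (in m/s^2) 0.08009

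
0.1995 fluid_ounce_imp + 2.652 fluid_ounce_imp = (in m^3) 8.102e-05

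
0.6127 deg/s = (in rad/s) 0.01069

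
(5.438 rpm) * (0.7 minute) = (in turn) 3.807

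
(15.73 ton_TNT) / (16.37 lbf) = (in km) 9.038e+05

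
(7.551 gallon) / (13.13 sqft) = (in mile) 1.456e-05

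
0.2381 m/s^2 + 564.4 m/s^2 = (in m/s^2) 564.6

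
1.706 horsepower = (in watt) 1272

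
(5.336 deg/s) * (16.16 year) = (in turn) 7.554e+06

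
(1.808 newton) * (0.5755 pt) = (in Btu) 3.479e-07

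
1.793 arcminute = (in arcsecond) 107.6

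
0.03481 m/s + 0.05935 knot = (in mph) 0.1462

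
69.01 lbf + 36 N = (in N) 343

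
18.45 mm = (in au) 1.233e-13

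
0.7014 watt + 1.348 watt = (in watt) 2.049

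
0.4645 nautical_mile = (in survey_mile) 0.5345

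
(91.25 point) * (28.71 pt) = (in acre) 8.057e-08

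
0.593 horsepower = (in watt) 442.2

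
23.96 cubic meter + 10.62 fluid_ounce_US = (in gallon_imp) 5271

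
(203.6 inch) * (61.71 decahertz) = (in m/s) 3191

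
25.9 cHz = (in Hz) 0.259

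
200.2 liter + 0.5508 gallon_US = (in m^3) 0.2023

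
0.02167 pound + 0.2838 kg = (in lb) 0.6473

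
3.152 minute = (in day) 0.002189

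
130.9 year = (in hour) 1.147e+06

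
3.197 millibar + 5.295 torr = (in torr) 7.693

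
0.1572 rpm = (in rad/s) 0.01646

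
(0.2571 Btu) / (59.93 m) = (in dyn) 4.526e+05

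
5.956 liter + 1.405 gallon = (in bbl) 0.07091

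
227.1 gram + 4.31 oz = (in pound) 0.77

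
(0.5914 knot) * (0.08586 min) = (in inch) 61.71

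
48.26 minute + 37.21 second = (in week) 0.004849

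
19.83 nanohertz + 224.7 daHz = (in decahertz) 224.7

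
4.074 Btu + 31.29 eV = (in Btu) 4.074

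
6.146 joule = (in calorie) 1.469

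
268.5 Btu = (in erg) 2.833e+12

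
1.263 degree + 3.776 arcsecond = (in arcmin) 75.84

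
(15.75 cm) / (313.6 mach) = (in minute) 2.458e-08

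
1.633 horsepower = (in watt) 1218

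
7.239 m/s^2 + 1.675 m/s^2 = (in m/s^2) 8.914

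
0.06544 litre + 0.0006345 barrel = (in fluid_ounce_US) 5.624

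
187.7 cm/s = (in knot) 3.649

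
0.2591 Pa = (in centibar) 0.0002591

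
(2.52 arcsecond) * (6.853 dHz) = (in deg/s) 0.0004797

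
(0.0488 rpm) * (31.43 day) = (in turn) 2209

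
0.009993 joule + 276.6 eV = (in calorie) 0.002388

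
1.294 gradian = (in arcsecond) 4193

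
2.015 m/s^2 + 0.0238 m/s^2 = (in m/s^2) 2.039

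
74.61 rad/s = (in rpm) 712.5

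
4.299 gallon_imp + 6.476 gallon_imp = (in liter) 48.98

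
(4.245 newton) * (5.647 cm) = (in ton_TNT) 5.729e-11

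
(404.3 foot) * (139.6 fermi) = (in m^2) 1.72e-11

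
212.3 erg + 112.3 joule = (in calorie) 26.84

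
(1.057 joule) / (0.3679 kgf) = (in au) 1.958e-12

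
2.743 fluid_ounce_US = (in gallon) 0.02143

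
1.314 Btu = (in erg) 1.386e+10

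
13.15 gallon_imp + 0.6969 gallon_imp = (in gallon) 16.63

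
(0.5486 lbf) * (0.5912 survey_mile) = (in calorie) 554.9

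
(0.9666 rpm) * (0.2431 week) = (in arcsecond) 3.07e+09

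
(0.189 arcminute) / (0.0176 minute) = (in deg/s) 0.002983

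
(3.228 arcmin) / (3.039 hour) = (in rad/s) 8.583e-08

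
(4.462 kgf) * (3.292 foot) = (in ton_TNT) 1.049e-08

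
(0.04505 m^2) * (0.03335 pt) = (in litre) 0.00053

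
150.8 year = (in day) 5.504e+04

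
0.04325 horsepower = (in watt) 32.25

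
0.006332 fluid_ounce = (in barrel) 1.178e-06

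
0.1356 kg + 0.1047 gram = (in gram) 135.7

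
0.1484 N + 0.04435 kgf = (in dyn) 5.833e+04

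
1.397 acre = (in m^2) 5653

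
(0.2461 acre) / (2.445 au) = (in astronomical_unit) 1.82e-20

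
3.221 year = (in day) 1176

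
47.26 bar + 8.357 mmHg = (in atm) 46.65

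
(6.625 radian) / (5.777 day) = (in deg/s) 0.0007605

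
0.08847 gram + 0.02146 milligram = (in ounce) 0.003121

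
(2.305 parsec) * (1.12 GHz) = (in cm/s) 7.966e+27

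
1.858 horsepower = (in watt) 1386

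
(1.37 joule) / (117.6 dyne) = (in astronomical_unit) 7.787e-09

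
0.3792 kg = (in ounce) 13.38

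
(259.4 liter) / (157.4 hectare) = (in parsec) 5.341e-24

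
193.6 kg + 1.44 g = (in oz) 6829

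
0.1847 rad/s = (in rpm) 1.764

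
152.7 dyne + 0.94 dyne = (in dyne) 153.6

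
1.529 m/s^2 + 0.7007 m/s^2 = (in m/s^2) 2.23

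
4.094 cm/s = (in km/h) 0.1474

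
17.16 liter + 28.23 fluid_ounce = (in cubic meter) 0.01799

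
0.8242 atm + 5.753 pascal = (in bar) 0.8352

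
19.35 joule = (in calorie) 4.625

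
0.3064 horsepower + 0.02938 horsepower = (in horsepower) 0.3358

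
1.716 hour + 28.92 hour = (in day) 1.276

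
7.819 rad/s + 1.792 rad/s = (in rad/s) 9.611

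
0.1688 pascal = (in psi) 2.448e-05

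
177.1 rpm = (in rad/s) 18.55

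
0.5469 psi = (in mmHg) 28.28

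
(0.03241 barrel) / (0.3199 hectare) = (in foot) 5.285e-06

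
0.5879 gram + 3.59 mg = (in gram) 0.5915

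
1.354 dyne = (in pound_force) 3.044e-06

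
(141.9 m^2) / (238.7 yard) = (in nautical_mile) 0.000351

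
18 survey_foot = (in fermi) 5.486e+15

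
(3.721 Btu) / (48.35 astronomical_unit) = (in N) 5.428e-10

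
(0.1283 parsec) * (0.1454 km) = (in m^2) 5.756e+17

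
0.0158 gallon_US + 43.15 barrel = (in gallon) 1812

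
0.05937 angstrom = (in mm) 5.937e-09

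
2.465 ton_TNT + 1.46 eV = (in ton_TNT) 2.465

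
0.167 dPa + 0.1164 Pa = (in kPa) 0.0001331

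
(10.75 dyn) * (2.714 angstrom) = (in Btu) 2.765e-17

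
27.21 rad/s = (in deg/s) 1559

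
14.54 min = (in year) 2.766e-05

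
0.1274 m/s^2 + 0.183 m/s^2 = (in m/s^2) 0.3104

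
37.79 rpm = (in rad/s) 3.957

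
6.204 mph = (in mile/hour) 6.204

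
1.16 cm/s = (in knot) 0.02255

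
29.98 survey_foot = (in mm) 9138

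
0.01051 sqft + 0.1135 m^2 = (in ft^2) 1.232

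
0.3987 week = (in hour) 66.98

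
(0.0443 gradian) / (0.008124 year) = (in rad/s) 2.716e-09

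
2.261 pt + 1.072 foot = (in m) 0.3275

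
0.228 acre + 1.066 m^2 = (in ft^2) 9943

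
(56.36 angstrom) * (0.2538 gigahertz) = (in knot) 2.781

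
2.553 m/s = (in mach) 0.007498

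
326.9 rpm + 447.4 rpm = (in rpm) 774.3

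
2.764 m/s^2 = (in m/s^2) 2.764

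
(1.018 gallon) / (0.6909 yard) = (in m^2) 0.0061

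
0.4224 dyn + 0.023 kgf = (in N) 0.2256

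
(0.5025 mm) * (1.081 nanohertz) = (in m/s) 5.432e-13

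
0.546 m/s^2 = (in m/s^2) 0.546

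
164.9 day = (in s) 1.425e+07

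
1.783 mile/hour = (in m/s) 0.7971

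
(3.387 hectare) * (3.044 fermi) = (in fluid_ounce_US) 3.486e-06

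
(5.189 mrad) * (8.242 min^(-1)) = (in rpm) 0.006807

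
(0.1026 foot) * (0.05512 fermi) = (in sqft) 1.855e-17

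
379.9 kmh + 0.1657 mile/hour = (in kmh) 380.2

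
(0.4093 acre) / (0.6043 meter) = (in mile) 1.703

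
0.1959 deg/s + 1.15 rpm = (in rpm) 1.183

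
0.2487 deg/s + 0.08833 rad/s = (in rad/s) 0.09267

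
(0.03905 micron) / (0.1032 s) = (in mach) 1.111e-09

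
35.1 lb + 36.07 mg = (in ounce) 561.6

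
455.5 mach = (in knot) 3.015e+05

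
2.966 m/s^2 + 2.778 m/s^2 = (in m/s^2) 5.744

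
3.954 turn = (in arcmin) 8.541e+04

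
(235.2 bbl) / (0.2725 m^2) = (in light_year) 1.45e-14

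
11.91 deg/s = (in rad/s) 0.2079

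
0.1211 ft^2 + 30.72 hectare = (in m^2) 3.072e+05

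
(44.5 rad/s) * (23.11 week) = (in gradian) 3.96e+10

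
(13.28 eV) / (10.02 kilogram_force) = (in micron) 2.165e-14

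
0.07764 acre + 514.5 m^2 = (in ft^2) 8920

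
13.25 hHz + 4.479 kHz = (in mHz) 5.804e+06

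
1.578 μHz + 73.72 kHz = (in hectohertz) 737.2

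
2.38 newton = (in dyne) 2.38e+05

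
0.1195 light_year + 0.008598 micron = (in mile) 7.025e+11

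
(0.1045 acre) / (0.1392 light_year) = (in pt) 9.103e-10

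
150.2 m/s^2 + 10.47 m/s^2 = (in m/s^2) 160.7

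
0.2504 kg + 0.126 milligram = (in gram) 250.4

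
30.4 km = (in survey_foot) 9.974e+04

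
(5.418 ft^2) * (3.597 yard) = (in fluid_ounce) 5.598e+04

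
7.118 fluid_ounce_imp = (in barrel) 0.001272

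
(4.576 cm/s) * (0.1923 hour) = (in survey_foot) 103.9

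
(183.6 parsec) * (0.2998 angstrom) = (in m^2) 1.698e+08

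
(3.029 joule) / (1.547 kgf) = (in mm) 199.7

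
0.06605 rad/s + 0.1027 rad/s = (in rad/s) 0.1688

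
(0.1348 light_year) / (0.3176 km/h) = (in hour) 4.015e+12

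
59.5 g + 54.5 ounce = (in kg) 1.605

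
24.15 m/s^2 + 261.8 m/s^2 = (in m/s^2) 285.9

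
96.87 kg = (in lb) 213.6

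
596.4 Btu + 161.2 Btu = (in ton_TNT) 0.000191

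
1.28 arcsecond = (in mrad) 0.006206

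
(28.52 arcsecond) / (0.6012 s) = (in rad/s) 0.00023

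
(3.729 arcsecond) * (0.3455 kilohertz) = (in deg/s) 0.3579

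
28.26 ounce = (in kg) 0.8012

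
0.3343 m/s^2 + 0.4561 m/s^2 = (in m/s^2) 0.7904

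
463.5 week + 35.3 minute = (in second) 2.803e+08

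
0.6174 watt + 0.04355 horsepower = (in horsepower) 0.04438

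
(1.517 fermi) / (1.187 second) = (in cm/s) 1.278e-13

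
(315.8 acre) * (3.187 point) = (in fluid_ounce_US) 4.859e+07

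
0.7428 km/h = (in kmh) 0.7428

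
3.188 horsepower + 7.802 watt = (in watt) 2385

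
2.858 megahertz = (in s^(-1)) 2.858e+06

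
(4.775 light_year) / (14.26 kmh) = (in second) 1.14e+16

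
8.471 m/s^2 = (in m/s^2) 8.471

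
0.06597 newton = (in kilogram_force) 0.006727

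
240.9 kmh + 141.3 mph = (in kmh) 468.3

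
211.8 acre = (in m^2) 8.571e+05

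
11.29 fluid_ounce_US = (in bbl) 0.0021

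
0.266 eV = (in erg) 4.262e-13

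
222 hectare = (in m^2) 2.22e+06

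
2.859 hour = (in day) 0.1191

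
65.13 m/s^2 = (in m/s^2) 65.13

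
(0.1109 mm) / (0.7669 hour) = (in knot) 7.808e-08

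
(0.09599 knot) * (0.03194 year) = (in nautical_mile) 26.86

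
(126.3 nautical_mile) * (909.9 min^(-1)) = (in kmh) 1.277e+07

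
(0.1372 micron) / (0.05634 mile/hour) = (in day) 6.305e-11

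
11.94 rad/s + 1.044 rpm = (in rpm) 115.1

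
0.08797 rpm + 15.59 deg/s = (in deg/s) 16.12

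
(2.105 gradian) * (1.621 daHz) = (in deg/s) 30.71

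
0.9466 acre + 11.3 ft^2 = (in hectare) 0.3832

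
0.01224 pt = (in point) 0.01224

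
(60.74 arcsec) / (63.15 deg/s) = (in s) 0.0002672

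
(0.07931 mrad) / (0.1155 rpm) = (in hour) 1.821e-06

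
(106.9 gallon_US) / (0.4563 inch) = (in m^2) 34.91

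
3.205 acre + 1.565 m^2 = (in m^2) 1.297e+04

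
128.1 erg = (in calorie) 3.062e-06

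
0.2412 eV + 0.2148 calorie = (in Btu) 0.0008518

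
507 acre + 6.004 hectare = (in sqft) 2.273e+07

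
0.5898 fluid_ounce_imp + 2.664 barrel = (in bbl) 2.664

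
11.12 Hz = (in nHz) 1.112e+10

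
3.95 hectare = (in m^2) 3.95e+04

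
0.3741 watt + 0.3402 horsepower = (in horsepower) 0.3407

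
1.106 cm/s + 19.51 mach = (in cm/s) 6.643e+05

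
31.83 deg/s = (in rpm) 5.305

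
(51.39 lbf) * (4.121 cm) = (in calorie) 2.252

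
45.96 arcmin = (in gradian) 0.8511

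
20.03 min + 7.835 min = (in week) 0.002764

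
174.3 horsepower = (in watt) 1.3e+05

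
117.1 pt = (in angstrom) 4.131e+08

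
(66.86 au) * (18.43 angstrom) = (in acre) 4.555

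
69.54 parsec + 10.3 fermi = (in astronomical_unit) 1.434e+07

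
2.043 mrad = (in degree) 0.1171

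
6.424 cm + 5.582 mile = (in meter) 8983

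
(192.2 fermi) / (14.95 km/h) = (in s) 4.628e-14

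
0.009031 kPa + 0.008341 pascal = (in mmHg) 0.0678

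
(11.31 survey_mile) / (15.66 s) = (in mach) 3.414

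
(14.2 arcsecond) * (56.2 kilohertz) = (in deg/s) 221.7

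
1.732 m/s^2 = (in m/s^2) 1.732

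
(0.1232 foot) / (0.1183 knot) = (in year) 1.957e-08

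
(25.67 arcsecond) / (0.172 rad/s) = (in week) 1.196e-09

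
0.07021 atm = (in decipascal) 7.114e+04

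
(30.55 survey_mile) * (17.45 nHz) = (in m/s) 0.0008579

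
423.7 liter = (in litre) 423.7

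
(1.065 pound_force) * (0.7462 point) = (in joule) 0.001247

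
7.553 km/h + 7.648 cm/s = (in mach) 0.006386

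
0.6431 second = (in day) 7.443e-06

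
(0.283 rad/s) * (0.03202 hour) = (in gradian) 2077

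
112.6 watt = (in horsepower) 0.151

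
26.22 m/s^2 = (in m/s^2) 26.22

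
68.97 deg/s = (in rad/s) 1.204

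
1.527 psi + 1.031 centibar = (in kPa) 11.56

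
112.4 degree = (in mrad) 1962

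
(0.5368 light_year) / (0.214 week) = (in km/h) 1.413e+11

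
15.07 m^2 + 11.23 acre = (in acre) 11.23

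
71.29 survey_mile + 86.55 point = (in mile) 71.29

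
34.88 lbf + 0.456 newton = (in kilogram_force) 15.87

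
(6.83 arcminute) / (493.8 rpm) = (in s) 3.842e-05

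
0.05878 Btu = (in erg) 6.202e+08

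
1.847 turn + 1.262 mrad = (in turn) 1.847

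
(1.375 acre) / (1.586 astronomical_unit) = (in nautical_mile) 1.266e-11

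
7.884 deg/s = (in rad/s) 0.1376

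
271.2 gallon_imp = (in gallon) 325.7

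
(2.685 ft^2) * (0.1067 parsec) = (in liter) 8.213e+17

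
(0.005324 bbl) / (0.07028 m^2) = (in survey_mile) 7.484e-06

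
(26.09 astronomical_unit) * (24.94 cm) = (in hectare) 9.734e+07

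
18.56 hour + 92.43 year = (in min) 4.858e+07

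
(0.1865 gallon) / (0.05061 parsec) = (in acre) 1.117e-22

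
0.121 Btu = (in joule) 127.7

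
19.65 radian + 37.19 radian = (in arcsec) 1.172e+07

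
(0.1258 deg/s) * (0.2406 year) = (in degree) 9.545e+05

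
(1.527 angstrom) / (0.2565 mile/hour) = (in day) 1.541e-14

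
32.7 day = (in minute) 4.709e+04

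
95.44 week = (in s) 5.772e+07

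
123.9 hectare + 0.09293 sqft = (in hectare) 123.9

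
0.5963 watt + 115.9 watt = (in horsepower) 0.1562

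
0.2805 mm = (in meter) 0.0002805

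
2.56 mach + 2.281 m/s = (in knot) 1699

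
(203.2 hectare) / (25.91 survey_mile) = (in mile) 0.03028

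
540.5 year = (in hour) 4.735e+06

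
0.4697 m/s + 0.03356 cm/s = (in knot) 0.9137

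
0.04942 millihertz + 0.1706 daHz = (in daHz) 0.1706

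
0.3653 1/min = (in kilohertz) 6.088e-06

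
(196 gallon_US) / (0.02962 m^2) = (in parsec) 8.118e-16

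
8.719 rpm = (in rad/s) 0.9131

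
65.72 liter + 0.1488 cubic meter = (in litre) 214.5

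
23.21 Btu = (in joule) 2.449e+04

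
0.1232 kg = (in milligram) 1.232e+05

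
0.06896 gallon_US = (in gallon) 0.06896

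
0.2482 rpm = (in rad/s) 0.02599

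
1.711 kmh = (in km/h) 1.711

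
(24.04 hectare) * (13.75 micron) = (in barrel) 20.79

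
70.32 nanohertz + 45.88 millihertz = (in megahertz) 4.588e-08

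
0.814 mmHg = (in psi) 0.01574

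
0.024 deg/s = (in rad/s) 0.0004189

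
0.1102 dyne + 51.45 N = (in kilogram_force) 5.246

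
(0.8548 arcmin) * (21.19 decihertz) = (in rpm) 0.005031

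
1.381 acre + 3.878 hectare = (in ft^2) 4.776e+05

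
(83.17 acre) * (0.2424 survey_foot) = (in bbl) 1.564e+05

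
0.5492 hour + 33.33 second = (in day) 0.02327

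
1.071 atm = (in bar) 1.085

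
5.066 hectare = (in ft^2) 5.453e+05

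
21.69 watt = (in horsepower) 0.02909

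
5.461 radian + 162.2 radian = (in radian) 167.7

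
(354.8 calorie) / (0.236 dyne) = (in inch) 2.476e+10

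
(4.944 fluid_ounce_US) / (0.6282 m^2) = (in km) 2.327e-07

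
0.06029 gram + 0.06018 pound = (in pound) 0.06031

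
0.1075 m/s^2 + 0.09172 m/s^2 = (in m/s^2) 0.1992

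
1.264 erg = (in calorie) 3.021e-08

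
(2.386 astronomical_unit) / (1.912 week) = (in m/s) 3.087e+05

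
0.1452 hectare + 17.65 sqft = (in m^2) 1454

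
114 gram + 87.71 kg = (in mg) 8.782e+07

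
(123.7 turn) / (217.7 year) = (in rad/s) 1.132e-07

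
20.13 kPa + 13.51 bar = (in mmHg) 1.028e+04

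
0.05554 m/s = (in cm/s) 5.554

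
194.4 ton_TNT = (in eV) 5.077e+30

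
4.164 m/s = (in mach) 0.01223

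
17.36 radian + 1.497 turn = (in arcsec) 5.521e+06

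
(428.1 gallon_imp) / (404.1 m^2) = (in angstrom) 4.816e+07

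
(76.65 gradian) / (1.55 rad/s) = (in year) 2.463e-08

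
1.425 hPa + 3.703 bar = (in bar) 3.704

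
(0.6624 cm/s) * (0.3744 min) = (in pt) 421.8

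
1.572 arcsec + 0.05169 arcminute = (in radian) 2.266e-05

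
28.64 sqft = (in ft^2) 28.64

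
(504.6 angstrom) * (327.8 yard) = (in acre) 3.737e-09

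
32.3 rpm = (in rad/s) 3.382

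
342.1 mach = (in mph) 2.606e+05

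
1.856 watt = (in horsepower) 0.002489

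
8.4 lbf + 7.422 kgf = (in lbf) 24.76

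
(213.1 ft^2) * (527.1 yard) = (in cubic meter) 9542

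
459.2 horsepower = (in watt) 3.424e+05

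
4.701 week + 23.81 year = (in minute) 1.256e+07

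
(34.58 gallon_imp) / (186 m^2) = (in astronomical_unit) 5.65e-15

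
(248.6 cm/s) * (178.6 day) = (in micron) 3.836e+13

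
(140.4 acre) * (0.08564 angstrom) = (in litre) 0.004866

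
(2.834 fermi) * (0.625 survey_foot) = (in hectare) 5.399e-20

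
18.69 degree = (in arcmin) 1121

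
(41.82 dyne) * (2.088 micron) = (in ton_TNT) 2.087e-19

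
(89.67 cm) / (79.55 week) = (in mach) 5.474e-11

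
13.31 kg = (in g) 1.331e+04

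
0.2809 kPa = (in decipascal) 2809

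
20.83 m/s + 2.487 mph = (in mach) 0.06444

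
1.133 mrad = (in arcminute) 3.895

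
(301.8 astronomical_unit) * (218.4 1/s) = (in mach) 2.896e+13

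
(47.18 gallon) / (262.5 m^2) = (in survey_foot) 0.002232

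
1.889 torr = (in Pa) 251.8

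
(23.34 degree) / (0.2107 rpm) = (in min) 0.3077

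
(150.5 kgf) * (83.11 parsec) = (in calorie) 9.046e+20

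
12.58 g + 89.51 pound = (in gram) 4.061e+04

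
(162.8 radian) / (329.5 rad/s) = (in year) 1.567e-08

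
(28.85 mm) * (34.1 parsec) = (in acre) 7.501e+12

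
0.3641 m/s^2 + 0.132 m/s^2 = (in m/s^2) 0.4961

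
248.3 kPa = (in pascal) 2.483e+05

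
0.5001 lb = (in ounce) 8.002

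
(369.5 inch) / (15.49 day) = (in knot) 1.363e-05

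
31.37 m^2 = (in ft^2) 337.7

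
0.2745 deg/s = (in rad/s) 0.004791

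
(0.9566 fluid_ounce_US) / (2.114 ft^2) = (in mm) 0.144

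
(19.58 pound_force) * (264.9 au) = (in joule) 3.451e+15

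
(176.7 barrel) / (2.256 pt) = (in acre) 8.722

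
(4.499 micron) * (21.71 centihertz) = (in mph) 2.185e-06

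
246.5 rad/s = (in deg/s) 1.412e+04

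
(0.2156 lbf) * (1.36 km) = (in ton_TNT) 3.117e-07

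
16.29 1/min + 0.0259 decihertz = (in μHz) 2.741e+05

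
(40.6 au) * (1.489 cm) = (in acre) 2.235e+07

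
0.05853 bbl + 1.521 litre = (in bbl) 0.0681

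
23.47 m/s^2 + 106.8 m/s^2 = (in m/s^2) 130.3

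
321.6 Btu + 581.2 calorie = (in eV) 2.133e+24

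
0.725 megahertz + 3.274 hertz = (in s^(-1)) 7.25e+05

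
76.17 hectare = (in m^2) 7.617e+05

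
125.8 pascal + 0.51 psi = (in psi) 0.5282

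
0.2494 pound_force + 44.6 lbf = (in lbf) 44.85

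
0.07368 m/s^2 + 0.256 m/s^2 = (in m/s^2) 0.3297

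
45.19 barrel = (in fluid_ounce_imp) 2.529e+05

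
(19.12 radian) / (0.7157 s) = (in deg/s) 1531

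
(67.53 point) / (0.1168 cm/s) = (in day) 0.0002361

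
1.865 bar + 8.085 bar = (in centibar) 995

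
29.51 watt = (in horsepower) 0.03957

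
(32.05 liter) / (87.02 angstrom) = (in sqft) 3.964e+07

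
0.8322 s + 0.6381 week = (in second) 3.859e+05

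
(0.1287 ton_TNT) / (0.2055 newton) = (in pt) 7.428e+12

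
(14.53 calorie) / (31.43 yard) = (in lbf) 0.4755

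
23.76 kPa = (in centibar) 23.76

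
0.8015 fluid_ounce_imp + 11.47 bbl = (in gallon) 481.7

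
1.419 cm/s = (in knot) 0.02758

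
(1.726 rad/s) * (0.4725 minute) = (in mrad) 4.893e+04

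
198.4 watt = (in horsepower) 0.2661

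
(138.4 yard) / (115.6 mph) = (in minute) 0.04081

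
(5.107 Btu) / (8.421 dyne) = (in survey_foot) 2.099e+08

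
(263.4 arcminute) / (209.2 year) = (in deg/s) 6.654e-10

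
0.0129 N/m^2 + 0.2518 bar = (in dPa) 2.518e+05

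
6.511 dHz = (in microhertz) 6.511e+05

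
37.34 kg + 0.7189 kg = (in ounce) 1342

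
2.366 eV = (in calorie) 9.06e-20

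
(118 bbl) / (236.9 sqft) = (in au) 5.698e-12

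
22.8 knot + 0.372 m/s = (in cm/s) 1210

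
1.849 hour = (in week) 0.01101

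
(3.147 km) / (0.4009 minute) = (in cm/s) 1.308e+04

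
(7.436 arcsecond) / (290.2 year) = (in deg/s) 2.257e-13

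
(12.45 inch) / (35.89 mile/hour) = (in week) 3.259e-08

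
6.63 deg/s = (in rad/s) 0.1157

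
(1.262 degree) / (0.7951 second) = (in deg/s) 1.587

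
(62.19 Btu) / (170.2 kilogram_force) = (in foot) 129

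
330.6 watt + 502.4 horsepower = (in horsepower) 502.8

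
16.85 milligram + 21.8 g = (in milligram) 2.182e+04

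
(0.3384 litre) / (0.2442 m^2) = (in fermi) 1.386e+12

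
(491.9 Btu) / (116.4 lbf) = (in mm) 1.002e+06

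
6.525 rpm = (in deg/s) 39.15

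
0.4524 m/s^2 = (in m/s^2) 0.4524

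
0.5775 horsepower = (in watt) 430.6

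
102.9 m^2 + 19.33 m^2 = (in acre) 0.0302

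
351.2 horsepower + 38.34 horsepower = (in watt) 2.905e+05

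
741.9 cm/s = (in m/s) 7.419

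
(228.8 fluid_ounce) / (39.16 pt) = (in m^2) 0.4898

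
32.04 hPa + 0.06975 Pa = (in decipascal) 3.204e+04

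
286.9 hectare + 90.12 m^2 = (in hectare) 286.9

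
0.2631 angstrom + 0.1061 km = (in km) 0.1061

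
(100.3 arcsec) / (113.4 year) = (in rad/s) 1.36e-13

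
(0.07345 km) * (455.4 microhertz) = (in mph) 0.07482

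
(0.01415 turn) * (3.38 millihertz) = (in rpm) 0.00287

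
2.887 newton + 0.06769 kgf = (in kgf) 0.3621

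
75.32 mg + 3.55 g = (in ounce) 0.1279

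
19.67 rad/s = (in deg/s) 1127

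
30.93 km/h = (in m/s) 8.592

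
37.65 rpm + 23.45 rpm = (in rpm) 61.1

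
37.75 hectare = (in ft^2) 4.063e+06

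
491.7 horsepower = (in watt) 3.667e+05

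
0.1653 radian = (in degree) 9.471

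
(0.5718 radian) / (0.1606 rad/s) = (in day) 4.121e-05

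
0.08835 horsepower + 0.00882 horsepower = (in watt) 72.46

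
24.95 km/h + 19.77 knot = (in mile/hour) 38.25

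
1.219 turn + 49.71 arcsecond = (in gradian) 487.6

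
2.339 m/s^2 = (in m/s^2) 2.339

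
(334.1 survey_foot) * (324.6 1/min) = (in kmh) 1983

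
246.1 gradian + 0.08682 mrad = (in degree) 221.5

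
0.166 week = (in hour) 27.89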